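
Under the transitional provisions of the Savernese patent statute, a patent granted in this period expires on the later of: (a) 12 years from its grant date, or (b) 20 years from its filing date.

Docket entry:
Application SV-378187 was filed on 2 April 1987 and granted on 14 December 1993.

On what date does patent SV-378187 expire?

April 2, 2007

(a) grant + 12 years → 14 December 2005.
(b) filing + 20 years → 2 April 2007.
Later of the two: 2 April 2007.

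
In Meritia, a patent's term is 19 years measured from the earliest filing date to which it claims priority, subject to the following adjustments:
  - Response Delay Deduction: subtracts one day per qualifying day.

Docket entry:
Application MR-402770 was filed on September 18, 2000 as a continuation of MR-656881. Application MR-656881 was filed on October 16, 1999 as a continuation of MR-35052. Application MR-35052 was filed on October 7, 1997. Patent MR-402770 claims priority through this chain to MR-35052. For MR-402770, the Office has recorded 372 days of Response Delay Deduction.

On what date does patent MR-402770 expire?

Earliest priority filing: 7 October 1997.
Base term: 7 October 1997 + 19 years → 7 October 2016.
Response Delay Deduction: −372 days → 1 October 2015.

2015-10-01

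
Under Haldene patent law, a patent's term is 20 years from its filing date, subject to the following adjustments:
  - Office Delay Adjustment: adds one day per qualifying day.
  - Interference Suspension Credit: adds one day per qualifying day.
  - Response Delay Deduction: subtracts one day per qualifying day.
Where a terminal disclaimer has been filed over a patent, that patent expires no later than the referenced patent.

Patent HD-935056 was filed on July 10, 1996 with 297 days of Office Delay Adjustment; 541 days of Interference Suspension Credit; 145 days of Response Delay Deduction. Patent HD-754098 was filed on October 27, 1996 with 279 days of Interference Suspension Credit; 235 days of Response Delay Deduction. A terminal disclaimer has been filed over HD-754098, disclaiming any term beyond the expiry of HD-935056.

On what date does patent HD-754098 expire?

2016-12-10

Natural term of HD-754098:
  Base: filing + 20 years → 27 October 2016.
  Interference Suspension Credit: +279 days → 2 August 2017.
  Response Delay Deduction: −235 days → 10 December 2016.
Expiry of referenced patent HD-935056:
  Base: filing + 20 years → 10 July 2016.
  Office Delay Adjustment: +297 days → 3 May 2017.
  Interference Suspension Credit: +541 days → 26 October 2018.
  Response Delay Deduction: −145 days → 3 June 2018.
Terminal disclaimer: HD-754098 expires on the earlier of 10 December 2016 and 3 June 2018.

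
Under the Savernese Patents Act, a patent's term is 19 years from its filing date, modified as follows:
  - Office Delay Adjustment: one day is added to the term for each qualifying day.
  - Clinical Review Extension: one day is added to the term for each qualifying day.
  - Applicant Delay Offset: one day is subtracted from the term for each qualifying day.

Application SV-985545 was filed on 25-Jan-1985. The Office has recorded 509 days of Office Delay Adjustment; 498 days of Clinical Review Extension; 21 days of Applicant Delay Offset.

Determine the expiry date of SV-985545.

Base term: filing date + 19 years → 25 January 2004.
Office Delay Adjustment: +509 days → 17 June 2005.
Clinical Review Extension: +498 days → 28 October 2006.
Applicant Delay Offset: −21 days → 7 October 2006.

October 7, 2006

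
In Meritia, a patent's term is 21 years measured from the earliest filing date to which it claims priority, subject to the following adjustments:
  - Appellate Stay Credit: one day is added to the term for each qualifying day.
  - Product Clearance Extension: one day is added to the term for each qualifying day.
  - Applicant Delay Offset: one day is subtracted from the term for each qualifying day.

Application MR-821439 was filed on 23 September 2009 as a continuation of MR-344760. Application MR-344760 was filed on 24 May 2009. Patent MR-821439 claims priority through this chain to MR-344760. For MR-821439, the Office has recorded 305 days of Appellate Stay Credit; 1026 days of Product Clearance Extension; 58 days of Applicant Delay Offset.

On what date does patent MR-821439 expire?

November 17, 2033

Earliest priority filing: 24 May 2009.
Base term: 24 May 2009 + 21 years → 24 May 2030.
Appellate Stay Credit: +305 days → 25 March 2031.
Product Clearance Extension: +1026 days → 14 January 2034.
Applicant Delay Offset: −58 days → 17 November 2033.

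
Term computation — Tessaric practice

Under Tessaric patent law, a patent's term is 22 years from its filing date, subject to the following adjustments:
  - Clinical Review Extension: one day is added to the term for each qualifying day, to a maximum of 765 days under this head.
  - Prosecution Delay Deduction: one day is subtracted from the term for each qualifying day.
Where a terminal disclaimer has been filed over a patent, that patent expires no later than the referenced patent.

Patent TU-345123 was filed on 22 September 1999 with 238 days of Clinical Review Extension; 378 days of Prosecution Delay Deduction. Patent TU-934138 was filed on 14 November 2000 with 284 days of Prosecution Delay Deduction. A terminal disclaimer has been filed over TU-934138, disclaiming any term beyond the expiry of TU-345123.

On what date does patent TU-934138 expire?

Natural term of TU-934138:
  Base: filing + 22 years → 14 November 2022.
  Prosecution Delay Deduction: −284 days → 3 February 2022.
Expiry of referenced patent TU-345123:
  Base: filing + 22 years → 22 September 2021.
  Clinical Review Extension: 238 days (within the 765-day cap) → +238 days → 18 May 2022.
  Prosecution Delay Deduction: −378 days → 5 May 2021.
Terminal disclaimer: TU-934138 expires on the earlier of 3 February 2022 and 5 May 2021.

2021-05-05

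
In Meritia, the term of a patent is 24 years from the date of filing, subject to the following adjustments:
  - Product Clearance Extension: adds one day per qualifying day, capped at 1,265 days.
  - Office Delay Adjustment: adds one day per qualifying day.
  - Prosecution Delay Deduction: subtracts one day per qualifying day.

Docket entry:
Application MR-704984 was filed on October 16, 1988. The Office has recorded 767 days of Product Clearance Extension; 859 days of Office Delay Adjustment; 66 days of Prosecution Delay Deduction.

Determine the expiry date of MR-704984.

Base term: filing date + 24 years → 16 October 2012.
Product Clearance Extension: 767 days (within the 1265-day cap) → +767 days → 22 November 2014.
Office Delay Adjustment: +859 days → 30 March 2017.
Prosecution Delay Deduction: −66 days → 23 January 2017.

2017-01-23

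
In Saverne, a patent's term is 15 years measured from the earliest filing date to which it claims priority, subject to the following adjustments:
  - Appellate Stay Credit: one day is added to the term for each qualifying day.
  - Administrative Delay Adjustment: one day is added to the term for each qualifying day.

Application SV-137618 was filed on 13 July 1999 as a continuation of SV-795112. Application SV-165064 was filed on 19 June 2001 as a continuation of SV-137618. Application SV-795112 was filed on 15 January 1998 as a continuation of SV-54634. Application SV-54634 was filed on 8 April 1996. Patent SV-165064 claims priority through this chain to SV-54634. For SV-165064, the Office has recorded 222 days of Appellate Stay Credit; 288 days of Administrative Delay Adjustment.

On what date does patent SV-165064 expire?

Earliest priority filing: 8 April 1996.
Base term: 8 April 1996 + 15 years → 8 April 2011.
Appellate Stay Credit: +222 days → 16 November 2011.
Administrative Delay Adjustment: +288 days → 30 August 2012.

August 30, 2012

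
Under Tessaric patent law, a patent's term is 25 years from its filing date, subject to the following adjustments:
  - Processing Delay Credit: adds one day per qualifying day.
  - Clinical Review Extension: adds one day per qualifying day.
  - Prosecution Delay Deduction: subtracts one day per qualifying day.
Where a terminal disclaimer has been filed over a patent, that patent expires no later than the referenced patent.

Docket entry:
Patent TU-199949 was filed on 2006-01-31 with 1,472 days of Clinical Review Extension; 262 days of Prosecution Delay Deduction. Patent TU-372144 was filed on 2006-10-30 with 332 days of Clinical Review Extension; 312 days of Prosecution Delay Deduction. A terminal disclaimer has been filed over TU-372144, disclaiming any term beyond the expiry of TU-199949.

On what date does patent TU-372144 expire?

2031-11-19

Natural term of TU-372144:
  Base: filing + 25 years → 30 October 2031.
  Clinical Review Extension: +332 days → 26 September 2032.
  Prosecution Delay Deduction: −312 days → 19 November 2031.
Expiry of referenced patent TU-199949:
  Base: filing + 25 years → 31 January 2031.
  Clinical Review Extension: +1472 days → 11 February 2035.
  Prosecution Delay Deduction: −262 days → 25 May 2034.
Terminal disclaimer: TU-372144 expires on the earlier of 19 November 2031 and 25 May 2034.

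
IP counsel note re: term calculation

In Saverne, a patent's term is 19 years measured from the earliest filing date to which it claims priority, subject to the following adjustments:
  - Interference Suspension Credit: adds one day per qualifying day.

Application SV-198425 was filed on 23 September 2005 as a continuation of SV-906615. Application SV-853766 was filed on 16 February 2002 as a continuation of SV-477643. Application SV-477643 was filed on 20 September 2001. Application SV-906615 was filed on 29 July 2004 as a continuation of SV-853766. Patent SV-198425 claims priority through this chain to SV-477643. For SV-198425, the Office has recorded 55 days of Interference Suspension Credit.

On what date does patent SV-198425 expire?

November 14, 2020

Earliest priority filing: 20 September 2001.
Base term: 20 September 2001 + 19 years → 20 September 2020.
Interference Suspension Credit: +55 days → 14 November 2020.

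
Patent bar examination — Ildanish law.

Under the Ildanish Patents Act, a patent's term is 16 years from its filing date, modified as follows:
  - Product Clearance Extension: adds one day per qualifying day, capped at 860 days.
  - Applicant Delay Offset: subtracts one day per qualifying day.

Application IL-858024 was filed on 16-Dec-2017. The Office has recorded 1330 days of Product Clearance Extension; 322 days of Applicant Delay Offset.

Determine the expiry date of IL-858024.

2035-06-07

Base term: filing date + 16 years → 16 December 2033.
Product Clearance Extension: 1330 days claimed exceeds the 860-day cap, so +860 days → 24 April 2036.
Applicant Delay Offset: −322 days → 7 June 2035.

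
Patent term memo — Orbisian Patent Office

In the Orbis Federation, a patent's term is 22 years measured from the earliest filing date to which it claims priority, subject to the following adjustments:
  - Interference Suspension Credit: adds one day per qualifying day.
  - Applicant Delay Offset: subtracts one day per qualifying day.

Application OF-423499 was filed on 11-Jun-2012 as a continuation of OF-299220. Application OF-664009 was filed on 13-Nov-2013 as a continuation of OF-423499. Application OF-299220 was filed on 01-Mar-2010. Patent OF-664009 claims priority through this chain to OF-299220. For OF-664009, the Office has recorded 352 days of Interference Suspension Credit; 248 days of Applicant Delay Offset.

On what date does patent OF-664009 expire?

June 13, 2032

Earliest priority filing: 1 March 2010.
Base term: 1 March 2010 + 22 years → 1 March 2032.
Interference Suspension Credit: +352 days → 16 February 2033.
Applicant Delay Offset: −248 days → 13 June 2032.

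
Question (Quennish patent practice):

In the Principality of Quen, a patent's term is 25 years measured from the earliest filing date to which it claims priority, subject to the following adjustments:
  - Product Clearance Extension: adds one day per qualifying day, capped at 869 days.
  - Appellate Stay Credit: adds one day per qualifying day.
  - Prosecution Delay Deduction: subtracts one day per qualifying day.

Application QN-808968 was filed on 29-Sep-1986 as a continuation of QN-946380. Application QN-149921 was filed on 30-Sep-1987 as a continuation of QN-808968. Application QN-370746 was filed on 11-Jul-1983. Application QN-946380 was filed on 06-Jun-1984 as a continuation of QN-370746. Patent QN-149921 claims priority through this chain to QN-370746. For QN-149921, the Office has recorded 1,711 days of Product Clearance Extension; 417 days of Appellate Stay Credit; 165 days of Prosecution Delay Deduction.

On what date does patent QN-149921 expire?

August 6, 2011

Earliest priority filing: 11 July 1983.
Base term: 11 July 1983 + 25 years → 11 July 2008.
Product Clearance Extension: 1711 days claimed exceeds the 869-day cap, so +869 days → 27 November 2010.
Appellate Stay Credit: +417 days → 18 January 2012.
Prosecution Delay Deduction: −165 days → 6 August 2011.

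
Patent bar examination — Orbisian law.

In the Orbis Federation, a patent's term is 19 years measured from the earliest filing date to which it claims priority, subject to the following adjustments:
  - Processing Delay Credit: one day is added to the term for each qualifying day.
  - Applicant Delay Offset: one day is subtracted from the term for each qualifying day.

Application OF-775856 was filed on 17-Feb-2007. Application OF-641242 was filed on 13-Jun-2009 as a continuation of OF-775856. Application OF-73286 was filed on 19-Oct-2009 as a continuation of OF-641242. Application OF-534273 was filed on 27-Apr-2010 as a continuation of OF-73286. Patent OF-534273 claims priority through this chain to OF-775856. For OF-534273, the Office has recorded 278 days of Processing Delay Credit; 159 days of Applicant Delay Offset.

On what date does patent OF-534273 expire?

Earliest priority filing: 17 February 2007.
Base term: 17 February 2007 + 19 years → 17 February 2026.
Processing Delay Credit: +278 days → 22 November 2026.
Applicant Delay Offset: −159 days → 16 June 2026.

2026-06-16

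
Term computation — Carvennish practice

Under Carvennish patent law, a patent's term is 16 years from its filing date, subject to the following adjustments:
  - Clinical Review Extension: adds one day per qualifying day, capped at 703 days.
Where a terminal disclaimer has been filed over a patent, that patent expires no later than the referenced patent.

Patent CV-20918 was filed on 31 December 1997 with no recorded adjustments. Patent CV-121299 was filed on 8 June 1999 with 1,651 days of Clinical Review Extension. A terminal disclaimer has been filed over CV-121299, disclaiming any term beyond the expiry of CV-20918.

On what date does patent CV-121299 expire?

December 31, 2013

Natural term of CV-121299:
  Base: filing + 16 years → 8 June 2015.
  Clinical Review Extension: 1651 days claimed exceeds the 703-day cap, so +703 days → 11 May 2017.
Expiry of referenced patent CV-20918:
  Base: filing + 16 years → 31 December 2013.
Terminal disclaimer: CV-121299 expires on the earlier of 11 May 2017 and 31 December 2013.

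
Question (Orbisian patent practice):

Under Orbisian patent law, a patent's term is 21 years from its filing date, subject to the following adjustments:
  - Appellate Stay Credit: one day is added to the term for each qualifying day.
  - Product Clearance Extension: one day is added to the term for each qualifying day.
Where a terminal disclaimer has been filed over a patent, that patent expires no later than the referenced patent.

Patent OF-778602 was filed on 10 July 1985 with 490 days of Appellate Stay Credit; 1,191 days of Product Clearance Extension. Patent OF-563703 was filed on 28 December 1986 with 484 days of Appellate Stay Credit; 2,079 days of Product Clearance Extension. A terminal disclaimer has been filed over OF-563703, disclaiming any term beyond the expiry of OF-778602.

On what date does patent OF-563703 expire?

February 15, 2011

Natural term of OF-563703:
  Base: filing + 21 years → 28 December 2007.
  Appellate Stay Credit: +484 days → 25 April 2009.
  Product Clearance Extension: +2079 days → 3 January 2015.
Expiry of referenced patent OF-778602:
  Base: filing + 21 years → 10 July 2006.
  Appellate Stay Credit: +490 days → 12 November 2007.
  Product Clearance Extension: +1191 days → 15 February 2011.
Terminal disclaimer: OF-563703 expires on the earlier of 3 January 2015 and 15 February 2011.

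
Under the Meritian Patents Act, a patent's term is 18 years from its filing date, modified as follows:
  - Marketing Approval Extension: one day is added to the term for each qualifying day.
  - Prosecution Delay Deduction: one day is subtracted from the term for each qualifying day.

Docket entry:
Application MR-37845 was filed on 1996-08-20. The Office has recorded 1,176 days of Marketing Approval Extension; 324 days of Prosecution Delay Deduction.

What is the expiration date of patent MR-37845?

2016-12-19

Base term: filing date + 18 years → 20 August 2014.
Marketing Approval Extension: +1176 days → 8 November 2017.
Prosecution Delay Deduction: −324 days → 19 December 2016.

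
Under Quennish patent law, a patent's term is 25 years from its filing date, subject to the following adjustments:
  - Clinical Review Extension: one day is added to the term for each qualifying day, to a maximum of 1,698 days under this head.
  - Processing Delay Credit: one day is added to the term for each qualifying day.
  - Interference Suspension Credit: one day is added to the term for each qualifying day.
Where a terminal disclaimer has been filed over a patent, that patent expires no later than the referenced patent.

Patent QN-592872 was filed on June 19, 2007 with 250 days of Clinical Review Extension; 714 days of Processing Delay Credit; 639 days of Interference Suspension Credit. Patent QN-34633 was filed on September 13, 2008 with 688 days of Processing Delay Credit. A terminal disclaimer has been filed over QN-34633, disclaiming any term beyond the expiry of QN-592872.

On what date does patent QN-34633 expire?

Natural term of QN-34633:
  Base: filing + 25 years → 13 September 2033.
  Processing Delay Credit: +688 days → 2 August 2035.
Expiry of referenced patent QN-592872:
  Base: filing + 25 years → 19 June 2032.
  Clinical Review Extension: 250 days (within the 1698-day cap) → +250 days → 24 February 2033.
  Processing Delay Credit: +714 days → 8 February 2035.
  Interference Suspension Credit: +639 days → 8 November 2036.
Terminal disclaimer: QN-34633 expires on the earlier of 2 August 2035 and 8 November 2036.

August 2, 2035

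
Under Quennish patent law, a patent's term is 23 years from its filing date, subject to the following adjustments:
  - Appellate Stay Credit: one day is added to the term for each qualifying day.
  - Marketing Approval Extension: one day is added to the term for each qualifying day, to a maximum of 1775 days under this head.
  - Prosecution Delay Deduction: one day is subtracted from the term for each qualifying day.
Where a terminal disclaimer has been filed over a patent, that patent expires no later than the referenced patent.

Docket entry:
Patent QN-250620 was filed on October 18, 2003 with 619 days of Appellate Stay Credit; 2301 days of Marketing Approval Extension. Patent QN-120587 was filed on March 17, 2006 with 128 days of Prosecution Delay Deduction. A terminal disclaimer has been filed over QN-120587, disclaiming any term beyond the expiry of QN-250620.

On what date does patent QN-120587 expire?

2028-11-09

Natural term of QN-120587:
  Base: filing + 23 years → 17 March 2029.
  Prosecution Delay Deduction: −128 days → 9 November 2028.
Expiry of referenced patent QN-250620:
  Base: filing + 23 years → 18 October 2026.
  Appellate Stay Credit: +619 days → 28 June 2028.
  Marketing Approval Extension: 2301 days claimed exceeds the 1775-day cap, so +1775 days → 8 May 2033.
Terminal disclaimer: QN-120587 expires on the earlier of 9 November 2028 and 8 May 2033.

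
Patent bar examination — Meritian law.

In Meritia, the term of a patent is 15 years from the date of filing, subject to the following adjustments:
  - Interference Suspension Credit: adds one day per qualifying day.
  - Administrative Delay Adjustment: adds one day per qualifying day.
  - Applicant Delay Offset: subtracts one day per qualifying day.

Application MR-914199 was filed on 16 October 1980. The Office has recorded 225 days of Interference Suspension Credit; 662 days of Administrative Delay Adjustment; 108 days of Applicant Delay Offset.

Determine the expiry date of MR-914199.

December 3, 1997

Base term: filing date + 15 years → 16 October 1995.
Interference Suspension Credit: +225 days → 28 May 1996.
Administrative Delay Adjustment: +662 days → 21 March 1998.
Applicant Delay Offset: −108 days → 3 December 1997.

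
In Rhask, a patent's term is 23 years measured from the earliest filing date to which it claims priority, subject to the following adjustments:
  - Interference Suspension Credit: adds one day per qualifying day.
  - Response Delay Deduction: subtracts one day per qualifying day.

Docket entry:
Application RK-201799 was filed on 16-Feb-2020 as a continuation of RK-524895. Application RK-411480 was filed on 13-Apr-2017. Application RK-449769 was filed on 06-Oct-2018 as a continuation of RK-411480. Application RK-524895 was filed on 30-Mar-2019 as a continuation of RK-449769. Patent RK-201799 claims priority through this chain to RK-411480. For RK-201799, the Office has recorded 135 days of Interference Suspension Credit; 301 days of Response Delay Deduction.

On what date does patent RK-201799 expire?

October 30, 2039

Earliest priority filing: 13 April 2017.
Base term: 13 April 2017 + 23 years → 13 April 2040.
Interference Suspension Credit: +135 days → 26 August 2040.
Response Delay Deduction: −301 days → 30 October 2039.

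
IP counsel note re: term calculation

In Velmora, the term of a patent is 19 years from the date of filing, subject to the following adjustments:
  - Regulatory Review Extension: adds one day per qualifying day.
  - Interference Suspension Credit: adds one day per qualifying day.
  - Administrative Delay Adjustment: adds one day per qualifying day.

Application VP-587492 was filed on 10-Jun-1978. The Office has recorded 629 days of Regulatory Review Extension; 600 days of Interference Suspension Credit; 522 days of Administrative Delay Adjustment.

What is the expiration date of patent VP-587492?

2002-03-27

Base term: filing date + 19 years → 10 June 1997.
Regulatory Review Extension: +629 days → 1 March 1999.
Interference Suspension Credit: +600 days → 21 October 2000.
Administrative Delay Adjustment: +522 days → 27 March 2002.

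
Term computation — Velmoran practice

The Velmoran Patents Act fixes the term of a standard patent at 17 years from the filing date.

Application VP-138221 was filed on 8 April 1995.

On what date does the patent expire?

April 8, 2012

Filing date + 17 years → 8 April 2012.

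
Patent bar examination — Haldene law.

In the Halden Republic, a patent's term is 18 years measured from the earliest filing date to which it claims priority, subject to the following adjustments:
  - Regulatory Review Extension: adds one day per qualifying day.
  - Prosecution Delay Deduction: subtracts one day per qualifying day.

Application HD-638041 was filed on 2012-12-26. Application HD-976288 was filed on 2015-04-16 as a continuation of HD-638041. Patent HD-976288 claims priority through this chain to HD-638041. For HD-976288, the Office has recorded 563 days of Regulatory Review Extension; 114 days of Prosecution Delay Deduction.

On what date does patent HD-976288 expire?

Earliest priority filing: 26 December 2012.
Base term: 26 December 2012 + 18 years → 26 December 2030.
Regulatory Review Extension: +563 days → 11 July 2032.
Prosecution Delay Deduction: −114 days → 19 March 2032.

2032-03-19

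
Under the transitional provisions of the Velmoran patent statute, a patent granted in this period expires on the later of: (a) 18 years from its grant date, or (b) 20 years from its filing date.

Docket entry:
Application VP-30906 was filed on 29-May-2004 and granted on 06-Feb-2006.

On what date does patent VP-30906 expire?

2024-05-29

(a) grant + 18 years → 6 February 2024.
(b) filing + 20 years → 29 May 2024.
Later of the two: 29 May 2024.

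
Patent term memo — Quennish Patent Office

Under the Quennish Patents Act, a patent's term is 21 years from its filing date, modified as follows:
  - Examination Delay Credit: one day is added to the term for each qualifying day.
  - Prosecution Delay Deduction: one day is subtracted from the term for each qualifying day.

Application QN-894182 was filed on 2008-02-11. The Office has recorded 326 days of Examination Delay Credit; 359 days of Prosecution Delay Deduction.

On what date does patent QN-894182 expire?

Base term: filing date + 21 years → 11 February 2029.
Examination Delay Credit: +326 days → 3 January 2030.
Prosecution Delay Deduction: −359 days → 9 January 2029.

January 9, 2029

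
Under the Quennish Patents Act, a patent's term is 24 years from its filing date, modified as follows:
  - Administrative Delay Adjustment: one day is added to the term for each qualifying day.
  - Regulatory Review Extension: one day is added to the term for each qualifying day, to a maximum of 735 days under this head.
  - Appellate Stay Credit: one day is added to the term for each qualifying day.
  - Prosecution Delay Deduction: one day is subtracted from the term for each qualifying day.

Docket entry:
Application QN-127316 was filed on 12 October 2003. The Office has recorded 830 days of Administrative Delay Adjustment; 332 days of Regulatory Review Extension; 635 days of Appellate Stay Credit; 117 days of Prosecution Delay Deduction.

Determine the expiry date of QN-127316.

2032-05-18

Base term: filing date + 24 years → 12 October 2027.
Administrative Delay Adjustment: +830 days → 19 January 2030.
Regulatory Review Extension: 332 days (within the 735-day cap) → +332 days → 17 December 2030.
Appellate Stay Credit: +635 days → 12 September 2032.
Prosecution Delay Deduction: −117 days → 18 May 2032.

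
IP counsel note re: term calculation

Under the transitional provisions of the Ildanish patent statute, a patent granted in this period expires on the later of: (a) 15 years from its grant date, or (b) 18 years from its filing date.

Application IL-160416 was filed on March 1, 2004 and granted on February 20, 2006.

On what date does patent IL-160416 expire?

(a) grant + 15 years → 20 February 2021.
(b) filing + 18 years → 1 March 2022.
Later of the two: 1 March 2022.

2022-03-01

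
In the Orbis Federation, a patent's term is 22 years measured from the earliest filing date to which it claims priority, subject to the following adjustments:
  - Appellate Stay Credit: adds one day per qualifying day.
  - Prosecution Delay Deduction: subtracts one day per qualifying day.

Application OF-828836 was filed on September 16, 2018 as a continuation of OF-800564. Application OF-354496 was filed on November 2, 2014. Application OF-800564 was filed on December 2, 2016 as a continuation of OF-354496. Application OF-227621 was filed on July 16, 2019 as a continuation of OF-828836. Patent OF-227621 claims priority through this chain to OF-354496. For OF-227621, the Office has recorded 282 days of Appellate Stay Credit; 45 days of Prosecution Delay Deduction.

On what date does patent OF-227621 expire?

Earliest priority filing: 2 November 2014.
Base term: 2 November 2014 + 22 years → 2 November 2036.
Appellate Stay Credit: +282 days → 11 August 2037.
Prosecution Delay Deduction: −45 days → 27 June 2037.

2037-06-27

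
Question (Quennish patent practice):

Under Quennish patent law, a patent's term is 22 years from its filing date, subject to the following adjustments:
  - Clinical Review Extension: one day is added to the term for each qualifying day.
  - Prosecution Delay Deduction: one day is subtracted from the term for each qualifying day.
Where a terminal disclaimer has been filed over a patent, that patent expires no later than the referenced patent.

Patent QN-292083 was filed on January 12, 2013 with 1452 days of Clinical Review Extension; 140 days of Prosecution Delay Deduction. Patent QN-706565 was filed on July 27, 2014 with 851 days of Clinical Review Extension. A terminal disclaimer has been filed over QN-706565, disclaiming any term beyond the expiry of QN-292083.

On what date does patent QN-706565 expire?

Natural term of QN-706565:
  Base: filing + 22 years → 27 July 2036.
  Clinical Review Extension: +851 days → 25 November 2038.
Expiry of referenced patent QN-292083:
  Base: filing + 22 years → 12 January 2035.
  Clinical Review Extension: +1452 days → 3 January 2039.
  Prosecution Delay Deduction: −140 days → 16 August 2038.
Terminal disclaimer: QN-706565 expires on the earlier of 25 November 2038 and 16 August 2038.

2038-08-16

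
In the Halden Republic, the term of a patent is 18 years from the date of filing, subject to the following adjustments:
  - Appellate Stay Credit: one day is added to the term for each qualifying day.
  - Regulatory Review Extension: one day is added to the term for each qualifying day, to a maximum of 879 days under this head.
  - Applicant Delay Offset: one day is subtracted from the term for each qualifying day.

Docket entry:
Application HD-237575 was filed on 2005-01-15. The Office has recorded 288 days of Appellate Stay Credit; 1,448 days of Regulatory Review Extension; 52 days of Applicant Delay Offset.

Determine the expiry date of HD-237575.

Base term: filing date + 18 years → 15 January 2023.
Appellate Stay Credit: +288 days → 30 October 2023.
Regulatory Review Extension: 1448 days claimed exceeds the 879-day cap, so +879 days → 27 March 2026.
Applicant Delay Offset: −52 days → 3 February 2026.

February 3, 2026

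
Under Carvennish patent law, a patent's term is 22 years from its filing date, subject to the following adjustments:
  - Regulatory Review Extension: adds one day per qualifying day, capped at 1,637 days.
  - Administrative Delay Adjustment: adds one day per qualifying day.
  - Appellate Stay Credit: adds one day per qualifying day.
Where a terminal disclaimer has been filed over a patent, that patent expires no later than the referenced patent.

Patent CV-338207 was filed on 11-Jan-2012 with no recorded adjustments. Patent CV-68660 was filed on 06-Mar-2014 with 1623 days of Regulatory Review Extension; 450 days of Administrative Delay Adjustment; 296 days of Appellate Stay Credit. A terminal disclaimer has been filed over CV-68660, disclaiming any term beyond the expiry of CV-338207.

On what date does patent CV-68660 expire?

Natural term of CV-68660:
  Base: filing + 22 years → 6 March 2036.
  Regulatory Review Extension: 1623 days (within the 1637-day cap) → +1623 days → 15 August 2040.
  Administrative Delay Adjustment: +450 days → 8 November 2041.
  Appellate Stay Credit: +296 days → 31 August 2042.
Expiry of referenced patent CV-338207:
  Base: filing + 22 years → 11 January 2034.
Terminal disclaimer: CV-68660 expires on the earlier of 31 August 2042 and 11 January 2034.

January 11, 2034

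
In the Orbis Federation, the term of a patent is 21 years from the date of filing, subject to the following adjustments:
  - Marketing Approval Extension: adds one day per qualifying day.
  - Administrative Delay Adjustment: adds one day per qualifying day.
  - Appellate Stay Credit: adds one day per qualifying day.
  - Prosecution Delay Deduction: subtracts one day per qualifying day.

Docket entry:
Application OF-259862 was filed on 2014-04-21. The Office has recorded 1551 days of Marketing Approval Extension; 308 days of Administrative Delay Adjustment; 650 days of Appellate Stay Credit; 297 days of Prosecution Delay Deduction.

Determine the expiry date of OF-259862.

2041-05-11

Base term: filing date + 21 years → 21 April 2035.
Marketing Approval Extension: +1551 days → 20 July 2039.
Administrative Delay Adjustment: +308 days → 23 May 2040.
Appellate Stay Credit: +650 days → 4 March 2042.
Prosecution Delay Deduction: −297 days → 11 May 2041.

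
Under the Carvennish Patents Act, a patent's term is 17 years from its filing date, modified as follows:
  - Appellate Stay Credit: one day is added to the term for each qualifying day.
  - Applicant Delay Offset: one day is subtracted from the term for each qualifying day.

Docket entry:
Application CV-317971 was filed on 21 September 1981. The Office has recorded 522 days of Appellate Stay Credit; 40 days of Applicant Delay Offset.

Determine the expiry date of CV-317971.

Base term: filing date + 17 years → 21 September 1998.
Appellate Stay Credit: +522 days → 25 February 2000.
Applicant Delay Offset: −40 days → 16 January 2000.

January 16, 2000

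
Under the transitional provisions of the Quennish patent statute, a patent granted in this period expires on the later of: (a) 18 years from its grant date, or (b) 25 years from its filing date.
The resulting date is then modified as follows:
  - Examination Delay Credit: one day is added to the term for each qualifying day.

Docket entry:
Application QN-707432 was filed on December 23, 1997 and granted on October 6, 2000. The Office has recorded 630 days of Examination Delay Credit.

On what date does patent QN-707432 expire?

September 13, 2024

(a) grant + 18 years → 6 October 2018.
(b) filing + 25 years → 23 December 2022.
Later of the two: 23 December 2022.
Examination Delay Credit: +630 days → 13 September 2024.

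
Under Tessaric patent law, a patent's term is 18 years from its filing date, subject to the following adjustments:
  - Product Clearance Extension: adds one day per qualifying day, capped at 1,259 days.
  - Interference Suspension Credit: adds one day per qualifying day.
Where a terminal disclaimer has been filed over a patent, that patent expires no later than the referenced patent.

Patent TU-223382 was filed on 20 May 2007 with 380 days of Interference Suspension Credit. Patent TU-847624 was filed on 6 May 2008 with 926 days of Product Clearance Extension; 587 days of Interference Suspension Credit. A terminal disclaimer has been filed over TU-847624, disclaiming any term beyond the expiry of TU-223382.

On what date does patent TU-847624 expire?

June 4, 2026

Natural term of TU-847624:
  Base: filing + 18 years → 6 May 2026.
  Product Clearance Extension: 926 days (within the 1259-day cap) → +926 days → 17 November 2028.
  Interference Suspension Credit: +587 days → 27 June 2030.
Expiry of referenced patent TU-223382:
  Base: filing + 18 years → 20 May 2025.
  Interference Suspension Credit: +380 days → 4 June 2026.
Terminal disclaimer: TU-847624 expires on the earlier of 27 June 2030 and 4 June 2026.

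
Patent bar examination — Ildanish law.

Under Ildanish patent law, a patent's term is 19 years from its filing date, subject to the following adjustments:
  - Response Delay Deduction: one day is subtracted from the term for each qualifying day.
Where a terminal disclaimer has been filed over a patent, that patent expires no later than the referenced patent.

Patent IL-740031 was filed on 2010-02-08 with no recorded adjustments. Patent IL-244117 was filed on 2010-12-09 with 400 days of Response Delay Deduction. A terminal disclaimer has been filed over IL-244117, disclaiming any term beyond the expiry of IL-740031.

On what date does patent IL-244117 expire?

Natural term of IL-244117:
  Base: filing + 19 years → 9 December 2029.
  Response Delay Deduction: −400 days → 4 November 2028.
Expiry of referenced patent IL-740031:
  Base: filing + 19 years → 8 February 2029.
Terminal disclaimer: IL-244117 expires on the earlier of 4 November 2028 and 8 February 2029.

2028-11-04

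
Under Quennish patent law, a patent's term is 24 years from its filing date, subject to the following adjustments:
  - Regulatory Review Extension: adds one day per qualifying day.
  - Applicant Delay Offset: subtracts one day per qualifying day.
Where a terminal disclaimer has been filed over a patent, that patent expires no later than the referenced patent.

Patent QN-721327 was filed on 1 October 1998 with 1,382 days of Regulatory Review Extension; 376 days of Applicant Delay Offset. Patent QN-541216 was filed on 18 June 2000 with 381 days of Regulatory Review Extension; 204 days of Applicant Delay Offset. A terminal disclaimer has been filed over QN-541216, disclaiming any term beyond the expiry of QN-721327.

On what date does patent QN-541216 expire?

December 12, 2024

Natural term of QN-541216:
  Base: filing + 24 years → 18 June 2024.
  Regulatory Review Extension: +381 days → 4 July 2025.
  Applicant Delay Offset: −204 days → 12 December 2024.
Expiry of referenced patent QN-721327:
  Base: filing + 24 years → 1 October 2022.
  Regulatory Review Extension: +1382 days → 14 July 2026.
  Applicant Delay Offset: −376 days → 3 July 2025.
Terminal disclaimer: QN-541216 expires on the earlier of 12 December 2024 and 3 July 2025.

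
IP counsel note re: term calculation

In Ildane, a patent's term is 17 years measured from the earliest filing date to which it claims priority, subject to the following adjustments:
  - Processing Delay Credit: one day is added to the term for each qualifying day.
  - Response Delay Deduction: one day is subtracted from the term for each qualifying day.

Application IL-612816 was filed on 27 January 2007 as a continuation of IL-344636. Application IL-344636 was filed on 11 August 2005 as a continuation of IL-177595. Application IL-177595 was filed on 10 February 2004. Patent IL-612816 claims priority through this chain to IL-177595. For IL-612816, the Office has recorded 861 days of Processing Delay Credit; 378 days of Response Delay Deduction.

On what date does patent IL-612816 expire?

2022-06-08

Earliest priority filing: 10 February 2004.
Base term: 10 February 2004 + 17 years → 10 February 2021.
Processing Delay Credit: +861 days → 21 June 2023.
Response Delay Deduction: −378 days → 8 June 2022.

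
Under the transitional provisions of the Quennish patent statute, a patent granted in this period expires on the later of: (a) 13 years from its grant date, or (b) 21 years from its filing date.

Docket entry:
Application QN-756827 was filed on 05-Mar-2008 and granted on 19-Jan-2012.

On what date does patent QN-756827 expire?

2029-03-05

(a) grant + 13 years → 19 January 2025.
(b) filing + 21 years → 5 March 2029.
Later of the two: 5 March 2029.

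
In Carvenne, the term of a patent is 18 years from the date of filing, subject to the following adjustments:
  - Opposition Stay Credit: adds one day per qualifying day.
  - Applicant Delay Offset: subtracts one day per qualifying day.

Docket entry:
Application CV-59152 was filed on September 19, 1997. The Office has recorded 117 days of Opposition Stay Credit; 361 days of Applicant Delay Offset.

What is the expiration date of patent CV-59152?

2015-01-18

Base term: filing date + 18 years → 19 September 2015.
Opposition Stay Credit: +117 days → 14 January 2016.
Applicant Delay Offset: −361 days → 18 January 2015.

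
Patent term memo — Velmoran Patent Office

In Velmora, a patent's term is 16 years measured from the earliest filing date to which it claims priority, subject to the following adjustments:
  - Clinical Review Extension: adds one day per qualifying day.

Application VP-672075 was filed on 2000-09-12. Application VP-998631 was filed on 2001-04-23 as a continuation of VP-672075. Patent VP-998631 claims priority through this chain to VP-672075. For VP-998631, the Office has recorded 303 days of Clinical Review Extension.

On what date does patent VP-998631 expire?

Earliest priority filing: 12 September 2000.
Base term: 12 September 2000 + 16 years → 12 September 2016.
Clinical Review Extension: +303 days → 12 July 2017.

2017-07-12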